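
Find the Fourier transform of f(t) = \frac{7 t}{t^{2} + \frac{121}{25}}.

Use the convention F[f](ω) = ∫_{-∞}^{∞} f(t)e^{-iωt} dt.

F(ω) = - 7 i \pi e^{- \frac{11 \left|{\omega}\right|}{5}} \operatorname{sign}{\left(\omega \right)}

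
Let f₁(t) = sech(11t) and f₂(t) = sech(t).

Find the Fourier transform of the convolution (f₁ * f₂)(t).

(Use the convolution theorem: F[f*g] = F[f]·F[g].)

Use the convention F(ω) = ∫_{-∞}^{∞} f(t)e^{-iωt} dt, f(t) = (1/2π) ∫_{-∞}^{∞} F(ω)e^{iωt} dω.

F[f₁*f₂](ω) = \frac{\pi^{2}}{11 \cosh{\left(\frac{\pi \omega}{22} \right)} \cosh{\left(\frac{\pi \omega}{2} \right)}}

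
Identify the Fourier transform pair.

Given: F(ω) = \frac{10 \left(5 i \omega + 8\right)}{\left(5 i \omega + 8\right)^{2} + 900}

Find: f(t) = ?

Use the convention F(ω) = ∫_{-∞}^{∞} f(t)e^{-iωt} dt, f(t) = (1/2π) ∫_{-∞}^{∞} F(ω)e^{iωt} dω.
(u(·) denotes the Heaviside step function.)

f(t) = 2 e^{- \frac{8 t}{5}} \cos{\left(6 t \right)} u\left(t\right)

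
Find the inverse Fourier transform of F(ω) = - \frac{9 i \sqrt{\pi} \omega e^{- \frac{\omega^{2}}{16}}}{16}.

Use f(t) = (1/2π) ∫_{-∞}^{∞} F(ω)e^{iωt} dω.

f(t) = 9 t e^{- 4 t^{2}}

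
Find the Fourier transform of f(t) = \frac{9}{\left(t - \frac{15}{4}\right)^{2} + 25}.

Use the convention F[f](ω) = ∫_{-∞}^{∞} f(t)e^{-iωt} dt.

F(ω) = \frac{9 \pi e^{- \frac{15 i \omega}{4} - 5 \left|{\omega}\right|}}{5}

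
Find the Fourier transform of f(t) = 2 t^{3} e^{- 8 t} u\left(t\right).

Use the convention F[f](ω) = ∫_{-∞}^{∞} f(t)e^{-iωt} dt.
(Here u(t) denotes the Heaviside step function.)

F(ω) = \frac{12}{\left(i \omega + 8\right)^{4}}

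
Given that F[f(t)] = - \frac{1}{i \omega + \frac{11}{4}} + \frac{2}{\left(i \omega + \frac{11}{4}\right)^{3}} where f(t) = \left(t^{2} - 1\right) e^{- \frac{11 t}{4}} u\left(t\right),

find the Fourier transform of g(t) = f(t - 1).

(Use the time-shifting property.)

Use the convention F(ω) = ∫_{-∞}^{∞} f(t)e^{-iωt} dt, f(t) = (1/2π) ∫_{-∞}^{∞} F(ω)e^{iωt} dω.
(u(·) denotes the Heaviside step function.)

F[g](ω) = \frac{4 \left(128 i \omega - \left(4 i \omega + 11\right)^{3} + 352\right) e^{- i \omega}}{\left(4 i \omega + 11\right)^{4}}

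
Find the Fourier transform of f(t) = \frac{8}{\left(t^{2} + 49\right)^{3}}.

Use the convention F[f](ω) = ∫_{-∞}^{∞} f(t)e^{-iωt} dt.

F(ω) = \frac{\pi \left(49 \omega^{2} + 21 \left|{\omega}\right| + 3\right) e^{- 7 \left|{\omega}\right|}}{16807}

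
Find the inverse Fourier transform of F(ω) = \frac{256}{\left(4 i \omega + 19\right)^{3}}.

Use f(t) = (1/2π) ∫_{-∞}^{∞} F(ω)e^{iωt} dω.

f(t) = 2 t^{2} e^{- \frac{19 t}{4}} u\left(t\right)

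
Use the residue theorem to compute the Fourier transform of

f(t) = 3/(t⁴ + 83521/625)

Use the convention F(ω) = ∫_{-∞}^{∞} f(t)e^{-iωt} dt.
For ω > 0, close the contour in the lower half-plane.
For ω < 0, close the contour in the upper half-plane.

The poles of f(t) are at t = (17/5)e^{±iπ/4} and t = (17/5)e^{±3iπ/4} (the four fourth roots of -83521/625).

Let g(z) = f(z)e^{-iωz}; for large |z| the factor e^{-iωz} decays in the lower half-plane when ω > 0 and in the upper half-plane when ω < 0.

Case ω > 0 (lower half-plane, clockwise contour ⇒ F(ω) = -2πi·ΣRes):
  Res_{z = - \frac{17 \sqrt{2}}{10} - \frac{17 \sqrt{2} i}{10}} g(z) = \frac{375 \sqrt{2} i \left(1 - i\right) e^{\frac{17 \sqrt{2} \omega \left(-1 + i\right)}{10}}}{39304}
  Res_{z = \frac{17 \sqrt{2}}{10} - \frac{17 \sqrt{2} i}{10}} g(z) = \frac{375 \sqrt{2} i \left(1 + i\right) e^{- \frac{17 \sqrt{2} \omega \left(1 + i\right)}{10}}}{39304}
  F(ω) = -2πi·ΣRes = \frac{375 \sqrt{2} \pi \left(1 - i\right) \left(e^{\frac{17 \sqrt{2} i \omega}{5}} + i\right) e^{- \frac{17 \sqrt{2} \omega \left(1 + i\right)}{10}}}{19652} = \frac{375 \pi e^{- \frac{17 \sqrt{2} \omega}{10}} \sin{\left(\frac{17 \sqrt{2} \omega}{10} + \frac{\pi}{4} \right)}}{4913}

Case ω < 0 (upper half-plane, counterclockwise contour ⇒ F(ω) = +2πi·ΣRes):
  Res_{z = \frac{17 \sqrt{2}}{10} + \frac{17 \sqrt{2} i}{10}} g(z) = \frac{375 \sqrt{2} i \left(-1 + i\right) e^{\frac{17 \sqrt{2} \omega \left(1 - i\right)}{10}}}{39304}
  Res_{z = - \frac{17 \sqrt{2}}{10} + \frac{17 \sqrt{2} i}{10}} g(z) = \frac{375 \sqrt{2} \left(1 - i\right) e^{\frac{17 \sqrt{2} \omega \left(1 + i\right)}{10}}}{39304}
  F(ω) = 2πi·ΣRes = - \frac{375 \sqrt{2} i \pi \left(i \left(1 - i\right) e^{\frac{17 \sqrt{2} \omega \left(1 - i\right)}{10}} - \left(1 - i\right) e^{\frac{17 \sqrt{2} \omega \left(1 + i\right)}{10}}\right)}{19652} = \frac{375 \pi e^{\frac{17 \sqrt{2} \omega}{10}} \cos{\left(\frac{17 \sqrt{2} \omega}{10} + \frac{\pi}{4} \right)}}{4913}

Both cases combine into a single formula in |ω|:

F(ω) = \frac{375 \pi e^{- \frac{17 \sqrt{2} \left|{\omega}\right|}{10}} \sin{\left(\frac{17 \sqrt{2} \left|{\omega}\right|}{10} + \frac{\pi}{4} \right)}}{4913}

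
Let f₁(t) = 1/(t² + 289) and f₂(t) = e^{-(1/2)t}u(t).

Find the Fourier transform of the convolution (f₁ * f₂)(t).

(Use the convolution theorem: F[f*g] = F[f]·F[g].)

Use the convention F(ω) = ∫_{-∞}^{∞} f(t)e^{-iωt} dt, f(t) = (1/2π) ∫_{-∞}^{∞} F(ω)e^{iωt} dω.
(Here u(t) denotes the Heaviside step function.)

F[f₁*f₂](ω) = \frac{2 \pi e^{- 17 \left|{\omega}\right|}}{17 \left(2 i \omega + 1\right)}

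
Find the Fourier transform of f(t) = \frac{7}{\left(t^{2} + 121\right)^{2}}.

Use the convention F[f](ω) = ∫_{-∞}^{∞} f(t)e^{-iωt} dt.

F(ω) = \frac{7 \pi \left(11 \left|{\omega}\right| + 1\right) e^{- 11 \left|{\omega}\right|}}{2662}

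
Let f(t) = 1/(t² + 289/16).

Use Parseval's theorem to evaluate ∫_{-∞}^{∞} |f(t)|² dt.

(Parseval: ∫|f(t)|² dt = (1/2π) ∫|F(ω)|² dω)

∫|f(t)|² dt = \frac{32 \pi}{4913}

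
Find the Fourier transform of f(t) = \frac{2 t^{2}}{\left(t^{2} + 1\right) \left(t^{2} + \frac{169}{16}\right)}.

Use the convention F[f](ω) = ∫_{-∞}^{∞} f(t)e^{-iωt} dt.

F(ω) = - \frac{32 \pi e^{- \left|{\omega}\right|}}{153} + \frac{104 \pi e^{- \frac{13 \left|{\omega}\right|}{4}}}{153}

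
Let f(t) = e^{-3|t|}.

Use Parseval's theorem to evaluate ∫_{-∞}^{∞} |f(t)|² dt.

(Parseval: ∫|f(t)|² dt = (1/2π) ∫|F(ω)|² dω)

∫|f(t)|² dt = \frac{1}{3}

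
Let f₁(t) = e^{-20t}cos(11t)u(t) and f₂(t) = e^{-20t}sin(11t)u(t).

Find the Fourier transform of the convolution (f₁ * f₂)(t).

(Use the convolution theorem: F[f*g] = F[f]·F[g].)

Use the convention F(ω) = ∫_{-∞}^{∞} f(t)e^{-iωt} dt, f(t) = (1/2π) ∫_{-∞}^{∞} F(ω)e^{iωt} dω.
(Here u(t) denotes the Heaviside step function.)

F[f₁*f₂](ω) = \frac{11 \left(i \omega + 20\right)}{\left(\left(i \omega + 20\right)^{2} + 121\right)^{2}}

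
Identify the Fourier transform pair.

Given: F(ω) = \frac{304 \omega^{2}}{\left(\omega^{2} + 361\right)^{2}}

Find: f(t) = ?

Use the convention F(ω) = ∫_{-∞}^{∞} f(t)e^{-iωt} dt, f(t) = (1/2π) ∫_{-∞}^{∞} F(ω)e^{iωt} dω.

f(t) = 4 \left(1 - 19 \left|{t}\right|\right) e^{- 19 \left|{t}\right|}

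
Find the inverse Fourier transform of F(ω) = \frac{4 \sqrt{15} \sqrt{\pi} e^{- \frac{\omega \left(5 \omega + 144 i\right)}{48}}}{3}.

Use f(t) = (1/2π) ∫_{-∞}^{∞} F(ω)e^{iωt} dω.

f(t) = 8 e^{- \frac{12 \left(t - 3\right)^{2}}{5}}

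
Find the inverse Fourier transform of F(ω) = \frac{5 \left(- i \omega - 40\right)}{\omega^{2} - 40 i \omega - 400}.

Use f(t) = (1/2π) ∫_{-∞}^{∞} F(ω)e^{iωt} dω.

f(t) = 5 \left(20 t + 1\right) e^{- 20 t} u\left(t\right)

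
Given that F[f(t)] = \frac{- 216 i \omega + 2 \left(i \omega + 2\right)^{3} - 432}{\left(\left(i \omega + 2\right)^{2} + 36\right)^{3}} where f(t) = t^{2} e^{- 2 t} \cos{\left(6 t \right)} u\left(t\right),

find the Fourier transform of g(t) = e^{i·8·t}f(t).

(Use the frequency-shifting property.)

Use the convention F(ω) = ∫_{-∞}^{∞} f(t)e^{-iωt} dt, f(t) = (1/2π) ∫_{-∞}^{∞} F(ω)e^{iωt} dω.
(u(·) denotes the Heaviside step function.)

F[g](ω) = \frac{2 \left(108 i \left(8 - \omega\right) + \left(i \left(\omega - 8\right) + 2\right)^{3} - 216\right)}{\left(\left(i \left(\omega - 8\right) + 2\right)^{2} + 36\right)^{3}}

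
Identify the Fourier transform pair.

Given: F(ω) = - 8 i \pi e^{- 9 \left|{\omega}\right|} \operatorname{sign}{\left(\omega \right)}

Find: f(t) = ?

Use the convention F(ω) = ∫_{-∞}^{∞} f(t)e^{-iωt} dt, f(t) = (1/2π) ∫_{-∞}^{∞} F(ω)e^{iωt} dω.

f(t) = \frac{8 t}{t^{2} + 81}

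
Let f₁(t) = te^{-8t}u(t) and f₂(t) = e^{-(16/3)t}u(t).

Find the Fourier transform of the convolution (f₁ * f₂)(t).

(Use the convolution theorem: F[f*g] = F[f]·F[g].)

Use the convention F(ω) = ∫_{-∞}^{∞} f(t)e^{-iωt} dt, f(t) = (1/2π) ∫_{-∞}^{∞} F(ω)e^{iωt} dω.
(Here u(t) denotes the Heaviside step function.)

F[f₁*f₂](ω) = \frac{3}{\left(i \omega + 8\right)^{2} \left(3 i \omega + 16\right)}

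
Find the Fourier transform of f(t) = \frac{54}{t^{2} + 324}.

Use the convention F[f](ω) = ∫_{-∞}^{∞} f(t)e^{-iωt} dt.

F(ω) = 3 \pi e^{- 18 \left|{\omega}\right|}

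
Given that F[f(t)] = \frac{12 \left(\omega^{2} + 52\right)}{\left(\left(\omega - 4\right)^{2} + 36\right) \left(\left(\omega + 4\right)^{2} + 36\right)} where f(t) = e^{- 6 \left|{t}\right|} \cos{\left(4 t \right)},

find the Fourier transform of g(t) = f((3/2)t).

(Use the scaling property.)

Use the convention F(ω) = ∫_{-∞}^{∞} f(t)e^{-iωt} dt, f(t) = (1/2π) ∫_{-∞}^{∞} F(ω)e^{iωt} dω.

F[g](ω) = \frac{18 \left(\omega^{2} + 117\right)}{\omega^{4} + 90 \omega^{2} + 13689}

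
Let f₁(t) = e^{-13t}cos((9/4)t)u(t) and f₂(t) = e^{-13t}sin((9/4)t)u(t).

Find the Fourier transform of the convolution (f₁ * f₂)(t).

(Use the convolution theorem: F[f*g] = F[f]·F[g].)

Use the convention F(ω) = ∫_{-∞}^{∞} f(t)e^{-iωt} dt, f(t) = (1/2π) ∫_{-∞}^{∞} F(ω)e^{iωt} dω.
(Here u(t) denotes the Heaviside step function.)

F[f₁*f₂](ω) = \frac{576 \left(i \omega + 13\right)}{\left(16 \left(i \omega + 13\right)^{2} + 81\right)^{2}}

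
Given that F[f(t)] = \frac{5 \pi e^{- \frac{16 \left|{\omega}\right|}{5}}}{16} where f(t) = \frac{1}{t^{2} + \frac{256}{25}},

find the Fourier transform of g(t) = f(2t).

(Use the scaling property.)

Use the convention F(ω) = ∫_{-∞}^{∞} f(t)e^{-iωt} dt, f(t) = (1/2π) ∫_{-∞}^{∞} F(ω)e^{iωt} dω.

F[g](ω) = \frac{5 \pi e^{- \frac{8 \left|{\omega}\right|}{5}}}{32}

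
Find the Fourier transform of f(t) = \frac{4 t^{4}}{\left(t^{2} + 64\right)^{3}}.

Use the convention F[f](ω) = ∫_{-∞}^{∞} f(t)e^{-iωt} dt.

F(ω) = \frac{\pi \left(64 \omega^{2} - 40 \left|{\omega}\right| + 3\right) e^{- 8 \left|{\omega}\right|}}{16}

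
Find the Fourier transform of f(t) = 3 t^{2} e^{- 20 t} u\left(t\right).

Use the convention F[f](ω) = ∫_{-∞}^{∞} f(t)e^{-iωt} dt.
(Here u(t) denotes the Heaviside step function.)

F(ω) = \frac{6}{\left(i \omega + 20\right)^{3}}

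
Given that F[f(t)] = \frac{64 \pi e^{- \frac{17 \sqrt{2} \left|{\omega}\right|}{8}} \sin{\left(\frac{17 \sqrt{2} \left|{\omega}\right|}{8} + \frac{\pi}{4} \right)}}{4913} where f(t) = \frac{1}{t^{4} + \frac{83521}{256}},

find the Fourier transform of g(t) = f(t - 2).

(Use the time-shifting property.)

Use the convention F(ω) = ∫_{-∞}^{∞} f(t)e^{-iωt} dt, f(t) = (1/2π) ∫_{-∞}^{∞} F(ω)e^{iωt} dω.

F[g](ω) = \frac{64 \pi e^{- 2 i \omega - \frac{17 \sqrt{2} \left|{\omega}\right|}{8}} \sin{\left(\frac{17 \sqrt{2} \left|{\omega}\right|}{8} + \frac{\pi}{4} \right)}}{4913}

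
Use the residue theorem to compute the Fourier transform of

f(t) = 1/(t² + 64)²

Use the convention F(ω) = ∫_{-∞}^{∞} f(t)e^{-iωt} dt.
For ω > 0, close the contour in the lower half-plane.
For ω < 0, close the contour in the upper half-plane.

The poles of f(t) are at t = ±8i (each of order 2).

Let g(z) = f(z)e^{-iωz}; for large |z| the factor e^{-iωz} decays in the lower half-plane when ω > 0 and in the upper half-plane when ω < 0.

Case ω > 0 (lower half-plane, clockwise contour ⇒ F(ω) = -2πi·ΣRes):
  Res_{z = - 8 i} g(z) = \frac{i \left(8 \omega + 1\right) e^{- 8 \omega}}{2048} (pole of order 2)
  F(ω) = -2πi·ΣRes = \frac{\pi \left(8 \omega + 1\right) e^{- 8 \omega}}{1024}

Case ω < 0 (upper half-plane, counterclockwise contour ⇒ F(ω) = +2πi·ΣRes):
  Res_{z = 8 i} g(z) = \frac{i \left(8 \omega - 1\right) e^{8 \omega}}{2048} (pole of order 2)
  F(ω) = 2πi·ΣRes = \frac{\pi \left(1 - 8 \omega\right) e^{8 \omega}}{1024}

Both cases combine into a single formula in |ω|:

F(ω) = \frac{\pi \left(8 \left|{\omega}\right| + 1\right) e^{- 8 \left|{\omega}\right|}}{1024}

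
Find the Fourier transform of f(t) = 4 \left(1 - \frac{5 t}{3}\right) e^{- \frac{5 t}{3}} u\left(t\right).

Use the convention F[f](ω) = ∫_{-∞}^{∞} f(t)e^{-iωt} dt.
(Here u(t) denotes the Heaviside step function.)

F(ω) = \frac{36 i \omega}{- 9 \omega^{2} + 30 i \omega + 25}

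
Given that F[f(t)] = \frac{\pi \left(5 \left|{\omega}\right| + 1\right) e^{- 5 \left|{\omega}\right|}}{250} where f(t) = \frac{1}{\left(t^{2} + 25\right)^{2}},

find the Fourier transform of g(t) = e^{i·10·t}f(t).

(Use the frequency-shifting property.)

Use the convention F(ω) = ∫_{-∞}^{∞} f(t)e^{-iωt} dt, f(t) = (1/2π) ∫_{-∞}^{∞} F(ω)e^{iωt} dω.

F[g](ω) = \frac{\pi \left(5 \left|{\omega - 10}\right| + 1\right) e^{- 5 \left|{\omega - 10}\right|}}{250}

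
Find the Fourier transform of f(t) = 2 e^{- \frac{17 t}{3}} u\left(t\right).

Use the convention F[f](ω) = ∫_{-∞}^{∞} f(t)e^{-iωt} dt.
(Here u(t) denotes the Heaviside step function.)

F(ω) = \frac{6}{3 i \omega + 17}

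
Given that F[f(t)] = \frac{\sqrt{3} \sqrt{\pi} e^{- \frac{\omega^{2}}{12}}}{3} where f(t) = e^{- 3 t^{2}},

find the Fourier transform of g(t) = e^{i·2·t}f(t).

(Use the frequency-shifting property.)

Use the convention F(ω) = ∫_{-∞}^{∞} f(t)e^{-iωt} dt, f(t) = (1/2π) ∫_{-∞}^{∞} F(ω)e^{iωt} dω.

F[g](ω) = \frac{\sqrt{3} \sqrt{\pi} e^{- \frac{\left(\omega - 2\right)^{2}}{12}}}{3}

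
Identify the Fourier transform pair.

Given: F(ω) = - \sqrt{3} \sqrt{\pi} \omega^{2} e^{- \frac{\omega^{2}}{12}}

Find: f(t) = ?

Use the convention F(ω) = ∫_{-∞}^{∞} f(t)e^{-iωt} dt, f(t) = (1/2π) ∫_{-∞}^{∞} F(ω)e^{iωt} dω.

f(t) = 9 \left(12 t^{2} - 2\right) e^{- 3 t^{2}}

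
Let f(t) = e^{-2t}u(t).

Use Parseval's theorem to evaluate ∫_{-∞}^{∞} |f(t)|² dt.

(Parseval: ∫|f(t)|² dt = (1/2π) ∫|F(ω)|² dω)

∫|f(t)|² dt = \frac{1}{4}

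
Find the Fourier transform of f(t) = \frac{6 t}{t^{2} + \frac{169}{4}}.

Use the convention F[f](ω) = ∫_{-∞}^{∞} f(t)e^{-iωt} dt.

F(ω) = - 6 i \pi e^{- \frac{13 \left|{\omega}\right|}{2}} \operatorname{sign}{\left(\omega \right)}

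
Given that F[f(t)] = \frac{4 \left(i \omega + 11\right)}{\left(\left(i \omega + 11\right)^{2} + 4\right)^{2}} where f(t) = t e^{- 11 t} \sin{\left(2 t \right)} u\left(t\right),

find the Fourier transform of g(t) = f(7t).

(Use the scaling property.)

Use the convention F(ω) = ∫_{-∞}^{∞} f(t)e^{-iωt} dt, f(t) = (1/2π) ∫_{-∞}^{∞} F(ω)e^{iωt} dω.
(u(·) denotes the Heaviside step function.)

F[g](ω) = \frac{196 \left(i \omega + 77\right)}{\left(\left(i \omega + 77\right)^{2} + 196\right)^{2}}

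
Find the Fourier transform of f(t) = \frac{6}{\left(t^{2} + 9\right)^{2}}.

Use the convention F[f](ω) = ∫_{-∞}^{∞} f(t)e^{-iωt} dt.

F(ω) = \frac{\pi \left(3 \left|{\omega}\right| + 1\right) e^{- 3 \left|{\omega}\right|}}{9}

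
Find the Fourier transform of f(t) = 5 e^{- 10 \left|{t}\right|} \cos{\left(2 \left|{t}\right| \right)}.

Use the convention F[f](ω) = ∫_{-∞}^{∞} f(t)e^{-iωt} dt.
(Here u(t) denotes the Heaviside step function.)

F(ω) = \frac{100 \left(\omega^{2} + 104\right)}{\omega^{4} + 192 \omega^{2} + 10816}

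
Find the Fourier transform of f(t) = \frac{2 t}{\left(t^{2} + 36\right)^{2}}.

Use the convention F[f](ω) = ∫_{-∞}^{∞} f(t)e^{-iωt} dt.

F(ω) = - \frac{i \pi \omega e^{- 6 \left|{\omega}\right|}}{6}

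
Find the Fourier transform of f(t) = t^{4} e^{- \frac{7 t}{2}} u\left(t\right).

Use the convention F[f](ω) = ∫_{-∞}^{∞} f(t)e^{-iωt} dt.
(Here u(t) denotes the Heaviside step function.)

F(ω) = \frac{768}{\left(2 i \omega + 7\right)^{5}}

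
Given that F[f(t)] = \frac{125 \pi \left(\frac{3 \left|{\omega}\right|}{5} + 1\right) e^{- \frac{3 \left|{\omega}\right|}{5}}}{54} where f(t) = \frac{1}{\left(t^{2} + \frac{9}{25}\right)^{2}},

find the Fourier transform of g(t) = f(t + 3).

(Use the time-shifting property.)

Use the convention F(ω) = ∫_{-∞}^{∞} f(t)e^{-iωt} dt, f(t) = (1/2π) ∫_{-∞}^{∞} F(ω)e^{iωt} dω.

F[g](ω) = \frac{25 \pi \left(3 \left|{\omega}\right| + 5\right) e^{3 i \omega - \frac{3 \left|{\omega}\right|}{5}}}{54}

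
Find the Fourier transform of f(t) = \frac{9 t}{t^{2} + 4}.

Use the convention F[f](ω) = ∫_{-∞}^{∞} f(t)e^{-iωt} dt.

F(ω) = - 9 i \pi e^{- 2 \left|{\omega}\right|} \operatorname{sign}{\left(\omega \right)}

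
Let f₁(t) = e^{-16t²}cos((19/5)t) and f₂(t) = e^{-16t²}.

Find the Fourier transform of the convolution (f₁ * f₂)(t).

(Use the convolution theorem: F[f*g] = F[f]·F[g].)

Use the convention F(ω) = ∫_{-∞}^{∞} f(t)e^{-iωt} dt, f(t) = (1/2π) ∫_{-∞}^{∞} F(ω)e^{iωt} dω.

F[f₁*f₂](ω) = \frac{\pi \left(e^{\frac{19 \omega}{80}} + 1\right) e^{- \frac{\omega^{2}}{32} - \frac{19 \omega}{160} - \frac{361}{1600}}}{32}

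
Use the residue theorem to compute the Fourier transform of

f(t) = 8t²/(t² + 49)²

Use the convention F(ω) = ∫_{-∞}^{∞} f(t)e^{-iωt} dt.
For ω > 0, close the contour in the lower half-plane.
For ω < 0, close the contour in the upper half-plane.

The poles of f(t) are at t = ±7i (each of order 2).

Let g(z) = f(z)e^{-iωz}; for large |z| the factor e^{-iωz} decays in the lower half-plane when ω > 0 and in the upper half-plane when ω < 0.

Case ω > 0 (lower half-plane, clockwise contour ⇒ F(ω) = -2πi·ΣRes):
  Res_{z = - 7 i} g(z) = i \left(\frac{2}{7} - 2 \omega\right) e^{- 7 \omega} (pole of order 2)
  F(ω) = -2πi·ΣRes = \frac{4 \pi \left(1 - 7 \omega\right) e^{- 7 \omega}}{7}

Case ω < 0 (upper half-plane, counterclockwise contour ⇒ F(ω) = +2πi·ΣRes):
  Res_{z = 7 i} g(z) = i \left(- 2 \omega - \frac{2}{7}\right) e^{7 \omega} (pole of order 2)
  F(ω) = 2πi·ΣRes = \frac{4 \pi \left(7 \omega + 1\right) e^{7 \omega}}{7}

Both cases combine into a single formula in |ω|:

F(ω) = \frac{4 \pi \left(1 - 7 \left|{\omega}\right|\right) e^{- 7 \left|{\omega}\right|}}{7}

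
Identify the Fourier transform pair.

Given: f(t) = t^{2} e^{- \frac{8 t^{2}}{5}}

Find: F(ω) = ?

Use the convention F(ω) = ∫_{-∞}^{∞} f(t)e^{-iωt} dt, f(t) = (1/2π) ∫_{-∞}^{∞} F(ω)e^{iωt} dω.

F(ω) = \frac{5 \sqrt{10} \sqrt{\pi} \left(16 - 5 \omega^{2}\right) e^{- \frac{5 \omega^{2}}{32}}}{1024}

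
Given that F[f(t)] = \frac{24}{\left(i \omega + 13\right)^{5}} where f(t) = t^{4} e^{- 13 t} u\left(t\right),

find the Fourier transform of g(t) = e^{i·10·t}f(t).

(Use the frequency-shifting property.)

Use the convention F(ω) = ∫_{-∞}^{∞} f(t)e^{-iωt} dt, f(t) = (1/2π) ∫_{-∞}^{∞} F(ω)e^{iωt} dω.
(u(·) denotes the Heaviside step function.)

F[g](ω) = \frac{24}{\left(i \left(\omega - 10\right) + 13\right)^{5}}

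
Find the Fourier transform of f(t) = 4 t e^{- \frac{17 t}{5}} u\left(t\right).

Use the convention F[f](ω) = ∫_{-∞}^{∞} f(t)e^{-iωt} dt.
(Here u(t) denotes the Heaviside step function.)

F(ω) = \frac{100}{\left(5 i \omega + 17\right)^{2}}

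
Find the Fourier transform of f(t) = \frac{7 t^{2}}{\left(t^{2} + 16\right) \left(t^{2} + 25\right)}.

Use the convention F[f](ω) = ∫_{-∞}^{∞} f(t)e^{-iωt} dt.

F(ω) = \frac{7 \pi \left(5 - 4 e^{\left|{\omega}\right|}\right) e^{- 5 \left|{\omega}\right|}}{9}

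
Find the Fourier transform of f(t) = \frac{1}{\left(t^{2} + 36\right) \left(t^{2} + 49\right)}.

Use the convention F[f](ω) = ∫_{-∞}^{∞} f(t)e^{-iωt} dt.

F(ω) = \frac{\pi \left(7 e^{\left|{\omega}\right|} - 6\right) e^{- 7 \left|{\omega}\right|}}{546}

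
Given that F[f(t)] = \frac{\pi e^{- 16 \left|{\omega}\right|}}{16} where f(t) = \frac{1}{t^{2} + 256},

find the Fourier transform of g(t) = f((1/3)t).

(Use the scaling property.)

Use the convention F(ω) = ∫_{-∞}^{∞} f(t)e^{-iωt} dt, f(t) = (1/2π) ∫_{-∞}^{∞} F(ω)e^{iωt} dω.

F[g](ω) = \frac{3 \pi e^{- 48 \left|{\omega}\right|}}{16}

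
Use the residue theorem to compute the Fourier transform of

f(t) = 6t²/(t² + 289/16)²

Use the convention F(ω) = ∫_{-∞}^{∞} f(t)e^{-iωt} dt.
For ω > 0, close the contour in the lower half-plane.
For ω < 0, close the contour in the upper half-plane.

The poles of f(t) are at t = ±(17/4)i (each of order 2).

Let g(z) = f(z)e^{-iωz}; for large |z| the factor e^{-iωz} decays in the lower half-plane when ω > 0 and in the upper half-plane when ω < 0.

Case ω > 0 (lower half-plane, clockwise contour ⇒ F(ω) = -2πi·ΣRes):
  Res_{z = - \frac{17 i}{4}} g(z) = \frac{3 i \left(4 - 17 \omega\right) e^{- \frac{17 \omega}{4}}}{34} (pole of order 2)
  F(ω) = -2πi·ΣRes = \frac{3 \pi \left(4 - 17 \omega\right) e^{- \frac{17 \omega}{4}}}{17}

Case ω < 0 (upper half-plane, counterclockwise contour ⇒ F(ω) = +2πi·ΣRes):
  Res_{z = \frac{17 i}{4}} g(z) = \frac{3 i \left(- 17 \omega - 4\right) e^{\frac{17 \omega}{4}}}{34} (pole of order 2)
  F(ω) = 2πi·ΣRes = \frac{3 \pi \left(17 \omega + 4\right) e^{\frac{17 \omega}{4}}}{17}

Both cases combine into a single formula in |ω|:

F(ω) = \frac{3 \pi \left(4 - 17 \left|{\omega}\right|\right) e^{- \frac{17 \left|{\omega}\right|}{4}}}{17}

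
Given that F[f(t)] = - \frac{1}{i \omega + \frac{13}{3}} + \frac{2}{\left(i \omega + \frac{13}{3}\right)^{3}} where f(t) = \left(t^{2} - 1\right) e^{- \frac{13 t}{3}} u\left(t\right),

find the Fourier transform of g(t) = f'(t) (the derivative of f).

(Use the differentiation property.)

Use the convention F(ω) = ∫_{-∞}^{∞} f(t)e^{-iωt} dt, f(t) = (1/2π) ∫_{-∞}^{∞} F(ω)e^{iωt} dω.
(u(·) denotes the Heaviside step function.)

F[g](ω) = \frac{3 i \omega \left(54 i \omega - \left(3 i \omega + 13\right)^{3} + 234\right)}{\left(3 i \omega + 13\right)^{4}}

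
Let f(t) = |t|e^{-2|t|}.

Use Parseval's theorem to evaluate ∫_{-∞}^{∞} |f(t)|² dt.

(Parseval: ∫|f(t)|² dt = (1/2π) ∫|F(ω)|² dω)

∫|f(t)|² dt = \frac{1}{16}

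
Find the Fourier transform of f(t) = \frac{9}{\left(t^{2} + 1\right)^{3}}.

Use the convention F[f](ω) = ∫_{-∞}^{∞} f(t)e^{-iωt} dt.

F(ω) = \frac{9 \pi \left(\omega^{2} + 3 \left|{\omega}\right| + 3\right) e^{- \left|{\omega}\right|}}{8}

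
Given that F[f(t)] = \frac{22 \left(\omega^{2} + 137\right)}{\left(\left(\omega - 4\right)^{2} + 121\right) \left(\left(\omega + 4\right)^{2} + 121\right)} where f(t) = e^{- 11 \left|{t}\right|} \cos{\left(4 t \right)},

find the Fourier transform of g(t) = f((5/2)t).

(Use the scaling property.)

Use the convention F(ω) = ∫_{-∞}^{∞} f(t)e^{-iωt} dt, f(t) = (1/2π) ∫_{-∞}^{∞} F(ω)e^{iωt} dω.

F[g](ω) = \frac{220 \left(4 \omega^{2} + 3425\right)}{16 \omega^{4} + 21000 \omega^{2} + 11730625}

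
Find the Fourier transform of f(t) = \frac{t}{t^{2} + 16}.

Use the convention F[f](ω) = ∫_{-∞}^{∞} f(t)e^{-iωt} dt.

F(ω) = - i \pi e^{- 4 \left|{\omega}\right|} \operatorname{sign}{\left(\omega \right)}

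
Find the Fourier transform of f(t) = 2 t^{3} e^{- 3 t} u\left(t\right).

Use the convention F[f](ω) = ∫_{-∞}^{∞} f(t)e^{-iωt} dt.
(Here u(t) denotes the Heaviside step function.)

F(ω) = \frac{12}{\left(i \omega + 3\right)^{4}}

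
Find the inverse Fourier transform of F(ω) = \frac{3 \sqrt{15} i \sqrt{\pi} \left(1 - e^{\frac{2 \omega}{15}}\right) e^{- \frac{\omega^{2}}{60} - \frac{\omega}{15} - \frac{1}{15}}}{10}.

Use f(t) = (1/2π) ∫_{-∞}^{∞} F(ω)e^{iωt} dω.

f(t) = 9 e^{- 15 t^{2}} \sin{\left(2 t \right)}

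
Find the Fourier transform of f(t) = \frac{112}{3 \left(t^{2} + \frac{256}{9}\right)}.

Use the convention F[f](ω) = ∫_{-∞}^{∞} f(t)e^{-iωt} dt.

F(ω) = 7 \pi e^{- \frac{16 \left|{\omega}\right|}{3}}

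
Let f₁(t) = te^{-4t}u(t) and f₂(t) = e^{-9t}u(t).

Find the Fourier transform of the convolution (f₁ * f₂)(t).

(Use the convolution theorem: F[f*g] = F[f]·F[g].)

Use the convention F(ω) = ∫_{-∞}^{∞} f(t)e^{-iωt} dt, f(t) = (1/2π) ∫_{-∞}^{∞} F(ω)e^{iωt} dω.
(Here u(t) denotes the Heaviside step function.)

F[f₁*f₂](ω) = \frac{1}{\left(i \omega + 4\right)^{2} \left(i \omega + 9\right)}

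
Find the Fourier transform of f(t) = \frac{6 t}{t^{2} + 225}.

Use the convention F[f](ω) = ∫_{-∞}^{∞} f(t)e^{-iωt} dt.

F(ω) = - 6 i \pi e^{- 15 \left|{\omega}\right|} \operatorname{sign}{\left(\omega \right)}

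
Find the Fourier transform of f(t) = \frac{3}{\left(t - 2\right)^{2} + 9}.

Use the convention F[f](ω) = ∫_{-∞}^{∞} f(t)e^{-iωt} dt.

F(ω) = \pi e^{- 2 i \omega - 3 \left|{\omega}\right|}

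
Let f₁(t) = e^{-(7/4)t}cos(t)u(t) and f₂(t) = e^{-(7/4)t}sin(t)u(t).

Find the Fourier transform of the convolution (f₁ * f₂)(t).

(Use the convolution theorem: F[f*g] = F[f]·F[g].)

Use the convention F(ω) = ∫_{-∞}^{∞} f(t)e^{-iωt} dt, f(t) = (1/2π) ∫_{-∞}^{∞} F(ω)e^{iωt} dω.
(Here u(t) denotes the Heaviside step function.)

F[f₁*f₂](ω) = \frac{64 \left(4 i \omega + 7\right)}{\left(\left(4 i \omega + 7\right)^{2} + 16\right)^{2}}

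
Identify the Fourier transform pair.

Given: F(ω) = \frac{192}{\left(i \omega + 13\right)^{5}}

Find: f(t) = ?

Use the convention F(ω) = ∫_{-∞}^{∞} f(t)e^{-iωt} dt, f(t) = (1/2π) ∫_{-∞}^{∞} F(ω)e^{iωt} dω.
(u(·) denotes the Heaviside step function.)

f(t) = 8 t^{4} e^{- 13 t} u\left(t\right)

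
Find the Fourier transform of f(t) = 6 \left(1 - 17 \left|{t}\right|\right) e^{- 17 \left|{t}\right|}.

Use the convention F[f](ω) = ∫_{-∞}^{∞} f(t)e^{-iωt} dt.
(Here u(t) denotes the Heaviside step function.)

F(ω) = \frac{408 \omega^{2}}{\left(\omega^{2} + 289\right)^{2}}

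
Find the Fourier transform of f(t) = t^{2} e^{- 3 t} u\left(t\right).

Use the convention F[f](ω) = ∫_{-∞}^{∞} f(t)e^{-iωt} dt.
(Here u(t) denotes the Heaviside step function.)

F(ω) = \frac{2}{\left(i \omega + 3\right)^{3}}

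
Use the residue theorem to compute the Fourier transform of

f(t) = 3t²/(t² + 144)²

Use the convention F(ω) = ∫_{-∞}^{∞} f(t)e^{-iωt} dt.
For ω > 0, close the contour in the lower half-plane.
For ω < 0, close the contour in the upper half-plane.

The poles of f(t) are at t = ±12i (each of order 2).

Let g(z) = f(z)e^{-iωz}; for large |z| the factor e^{-iωz} decays in the lower half-plane when ω > 0 and in the upper half-plane when ω < 0.

Case ω > 0 (lower half-plane, clockwise contour ⇒ F(ω) = -2πi·ΣRes):
  Res_{z = - 12 i} g(z) = \frac{i \left(1 - 12 \omega\right) e^{- 12 \omega}}{16} (pole of order 2)
  F(ω) = -2πi·ΣRes = \frac{\pi \left(1 - 12 \omega\right) e^{- 12 \omega}}{8}

Case ω < 0 (upper half-plane, counterclockwise contour ⇒ F(ω) = +2πi·ΣRes):
  Res_{z = 12 i} g(z) = \frac{i \left(- 12 \omega - 1\right) e^{12 \omega}}{16} (pole of order 2)
  F(ω) = 2πi·ΣRes = \frac{\pi \left(12 \omega + 1\right) e^{12 \omega}}{8}

Both cases combine into a single formula in |ω|:

F(ω) = \frac{\pi \left(1 - 12 \left|{\omega}\right|\right) e^{- 12 \left|{\omega}\right|}}{8}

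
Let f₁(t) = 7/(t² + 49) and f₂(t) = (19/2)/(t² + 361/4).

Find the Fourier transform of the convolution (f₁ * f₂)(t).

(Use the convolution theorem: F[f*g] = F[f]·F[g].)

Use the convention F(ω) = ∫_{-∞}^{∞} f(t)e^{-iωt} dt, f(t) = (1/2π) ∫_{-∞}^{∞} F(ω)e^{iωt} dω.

F[f₁*f₂](ω) = \pi^{2} e^{- \frac{33 \left|{\omega}\right|}{2}}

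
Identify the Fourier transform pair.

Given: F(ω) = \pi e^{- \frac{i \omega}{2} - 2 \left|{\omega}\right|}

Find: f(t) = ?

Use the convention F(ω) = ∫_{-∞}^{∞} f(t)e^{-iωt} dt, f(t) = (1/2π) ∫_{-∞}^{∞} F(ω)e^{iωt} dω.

f(t) = \frac{2}{\left(t - \frac{1}{2}\right)^{2} + 4}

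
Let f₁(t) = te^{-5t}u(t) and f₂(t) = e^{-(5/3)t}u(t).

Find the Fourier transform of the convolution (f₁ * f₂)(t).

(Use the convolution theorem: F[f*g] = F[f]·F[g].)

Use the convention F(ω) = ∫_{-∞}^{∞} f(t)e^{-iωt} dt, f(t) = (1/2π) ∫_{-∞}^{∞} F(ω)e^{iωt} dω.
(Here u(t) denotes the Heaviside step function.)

F[f₁*f₂](ω) = \frac{3}{\left(i \omega + 5\right)^{2} \left(3 i \omega + 5\right)}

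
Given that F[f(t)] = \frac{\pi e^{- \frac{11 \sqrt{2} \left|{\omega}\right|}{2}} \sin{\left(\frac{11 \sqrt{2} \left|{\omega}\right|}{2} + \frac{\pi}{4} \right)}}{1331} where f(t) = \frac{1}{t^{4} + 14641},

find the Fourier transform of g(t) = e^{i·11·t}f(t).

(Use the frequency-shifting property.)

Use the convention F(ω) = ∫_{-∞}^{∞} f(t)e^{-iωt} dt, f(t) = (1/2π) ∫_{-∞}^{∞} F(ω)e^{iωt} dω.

F[g](ω) = \frac{\pi e^{- \frac{11 \sqrt{2} \left|{\omega - 11}\right|}{2}} \sin{\left(\frac{11 \sqrt{2} \left|{\omega - 11}\right|}{2} + \frac{\pi}{4} \right)}}{1331}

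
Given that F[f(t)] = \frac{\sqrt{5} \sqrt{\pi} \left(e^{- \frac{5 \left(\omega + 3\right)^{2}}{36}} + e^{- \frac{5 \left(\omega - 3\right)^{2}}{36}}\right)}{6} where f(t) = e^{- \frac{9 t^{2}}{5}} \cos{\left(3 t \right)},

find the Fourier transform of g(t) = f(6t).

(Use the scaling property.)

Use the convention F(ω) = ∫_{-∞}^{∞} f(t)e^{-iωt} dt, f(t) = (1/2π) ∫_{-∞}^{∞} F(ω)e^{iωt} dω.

F[g](ω) = \frac{\sqrt{5} \sqrt{\pi} \left(e^{\frac{5 \omega}{18}} + 1\right) e^{- \frac{5 \omega^{2}}{1296} - \frac{5 \omega}{36} - \frac{5}{4}}}{36}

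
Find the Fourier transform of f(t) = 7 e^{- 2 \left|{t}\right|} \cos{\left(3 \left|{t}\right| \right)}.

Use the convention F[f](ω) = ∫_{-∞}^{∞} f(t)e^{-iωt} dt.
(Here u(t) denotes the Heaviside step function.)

F(ω) = \frac{28 \left(\omega^{2} + 13\right)}{\omega^{4} - 10 \omega^{2} + 169}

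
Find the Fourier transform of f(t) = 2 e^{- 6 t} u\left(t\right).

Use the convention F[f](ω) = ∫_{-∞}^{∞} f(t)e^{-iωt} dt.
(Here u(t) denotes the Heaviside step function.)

F(ω) = \frac{2}{i \omega + 6}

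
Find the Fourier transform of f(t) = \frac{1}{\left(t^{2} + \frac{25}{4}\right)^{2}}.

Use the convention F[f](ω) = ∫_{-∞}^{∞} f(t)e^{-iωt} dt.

F(ω) = \frac{2 \pi \left(5 \left|{\omega}\right| + 2\right) e^{- \frac{5 \left|{\omega}\right|}{2}}}{125}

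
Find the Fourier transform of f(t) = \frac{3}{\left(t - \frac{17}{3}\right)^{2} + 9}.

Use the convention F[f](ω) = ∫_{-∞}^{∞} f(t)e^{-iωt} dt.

F(ω) = \pi e^{- \frac{17 i \omega}{3} - 3 \left|{\omega}\right|}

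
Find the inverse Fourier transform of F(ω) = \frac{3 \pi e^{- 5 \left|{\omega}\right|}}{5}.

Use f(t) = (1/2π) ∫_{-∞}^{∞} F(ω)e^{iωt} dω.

f(t) = \frac{3}{t^{2} + 25}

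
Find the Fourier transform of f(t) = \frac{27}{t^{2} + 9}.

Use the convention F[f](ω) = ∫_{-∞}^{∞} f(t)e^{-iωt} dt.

F(ω) = 9 \pi e^{- 3 \left|{\omega}\right|}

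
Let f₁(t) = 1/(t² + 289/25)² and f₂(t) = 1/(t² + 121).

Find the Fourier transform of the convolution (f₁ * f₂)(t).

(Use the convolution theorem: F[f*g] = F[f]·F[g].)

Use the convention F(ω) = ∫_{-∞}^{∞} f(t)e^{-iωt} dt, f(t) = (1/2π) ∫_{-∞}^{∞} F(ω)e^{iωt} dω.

F[f₁*f₂](ω) = \frac{25 \pi^{2} \left(17 \left|{\omega}\right| + 5\right) e^{- \frac{72 \left|{\omega}\right|}{5}}}{108086}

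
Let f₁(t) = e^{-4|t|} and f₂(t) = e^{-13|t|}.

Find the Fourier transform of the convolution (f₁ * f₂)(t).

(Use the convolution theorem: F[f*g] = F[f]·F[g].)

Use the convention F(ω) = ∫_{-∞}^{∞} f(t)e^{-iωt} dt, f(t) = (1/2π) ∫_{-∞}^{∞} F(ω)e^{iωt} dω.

F[f₁*f₂](ω) = \frac{208}{\left(\omega^{2} + 16\right) \left(\omega^{2} + 169\right)}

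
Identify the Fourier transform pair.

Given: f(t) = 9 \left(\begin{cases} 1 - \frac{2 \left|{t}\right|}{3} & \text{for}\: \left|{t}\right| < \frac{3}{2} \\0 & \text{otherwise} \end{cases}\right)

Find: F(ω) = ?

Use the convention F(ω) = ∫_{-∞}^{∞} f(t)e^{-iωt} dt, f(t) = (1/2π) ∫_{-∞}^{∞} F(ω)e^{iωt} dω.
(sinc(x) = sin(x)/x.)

F(ω) = \frac{27 \operatorname{sinc}^{2}{\left(\frac{3 \omega}{4} \right)}}{2}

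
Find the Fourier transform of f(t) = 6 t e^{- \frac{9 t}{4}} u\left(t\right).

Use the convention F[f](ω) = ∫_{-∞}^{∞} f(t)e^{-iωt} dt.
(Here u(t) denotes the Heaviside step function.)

F(ω) = \frac{96}{\left(4 i \omega + 9\right)^{2}}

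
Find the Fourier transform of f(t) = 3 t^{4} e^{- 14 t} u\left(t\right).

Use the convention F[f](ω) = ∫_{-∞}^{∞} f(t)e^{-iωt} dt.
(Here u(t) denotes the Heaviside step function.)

F(ω) = \frac{72}{\left(i \omega + 14\right)^{5}}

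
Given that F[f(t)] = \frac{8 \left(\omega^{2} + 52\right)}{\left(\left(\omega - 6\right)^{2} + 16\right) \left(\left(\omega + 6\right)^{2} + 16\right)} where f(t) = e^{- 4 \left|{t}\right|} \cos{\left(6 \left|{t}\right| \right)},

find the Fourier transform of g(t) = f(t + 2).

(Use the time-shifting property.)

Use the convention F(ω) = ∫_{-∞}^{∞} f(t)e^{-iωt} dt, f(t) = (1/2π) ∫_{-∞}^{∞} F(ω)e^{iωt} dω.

F[g](ω) = \frac{8 \left(\omega^{2} + 52\right) e^{2 i \omega}}{\omega^{4} - 40 \omega^{2} + 2704}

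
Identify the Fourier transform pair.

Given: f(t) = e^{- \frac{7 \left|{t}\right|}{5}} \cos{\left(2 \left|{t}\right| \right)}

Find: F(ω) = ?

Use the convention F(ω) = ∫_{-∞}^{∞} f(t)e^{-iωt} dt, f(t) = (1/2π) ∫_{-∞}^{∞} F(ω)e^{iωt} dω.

F(ω) = \frac{70 \left(25 \omega^{2} + 149\right)}{625 \omega^{4} - 2550 \omega^{2} + 22201}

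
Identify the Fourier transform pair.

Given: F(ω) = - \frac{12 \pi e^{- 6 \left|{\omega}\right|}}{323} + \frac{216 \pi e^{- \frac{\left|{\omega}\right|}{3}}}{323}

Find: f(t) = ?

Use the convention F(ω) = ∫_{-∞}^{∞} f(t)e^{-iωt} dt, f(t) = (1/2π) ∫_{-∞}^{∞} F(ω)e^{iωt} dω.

f(t) = \frac{8}{\left(t^{2} + \frac{1}{9}\right) \left(t^{2} + 36\right)}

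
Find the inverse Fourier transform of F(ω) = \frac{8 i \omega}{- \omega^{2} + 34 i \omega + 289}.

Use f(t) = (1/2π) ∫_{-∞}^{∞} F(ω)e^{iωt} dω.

f(t) = 8 \left(1 - 17 t\right) e^{- 17 t} u\left(t\right)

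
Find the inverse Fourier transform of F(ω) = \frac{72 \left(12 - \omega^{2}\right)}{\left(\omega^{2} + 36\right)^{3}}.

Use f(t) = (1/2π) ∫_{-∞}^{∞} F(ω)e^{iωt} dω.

f(t) = t^{2} e^{- 6 \left|{t}\right|}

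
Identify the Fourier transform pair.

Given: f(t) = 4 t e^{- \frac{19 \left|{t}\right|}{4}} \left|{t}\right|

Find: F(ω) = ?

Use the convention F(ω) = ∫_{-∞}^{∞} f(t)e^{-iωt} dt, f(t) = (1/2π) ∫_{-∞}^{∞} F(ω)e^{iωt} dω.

F(ω) = \frac{4096 i \omega \left(16 \omega^{2} - 1083\right)}{\left(16 \omega^{2} + 361\right)^{3}}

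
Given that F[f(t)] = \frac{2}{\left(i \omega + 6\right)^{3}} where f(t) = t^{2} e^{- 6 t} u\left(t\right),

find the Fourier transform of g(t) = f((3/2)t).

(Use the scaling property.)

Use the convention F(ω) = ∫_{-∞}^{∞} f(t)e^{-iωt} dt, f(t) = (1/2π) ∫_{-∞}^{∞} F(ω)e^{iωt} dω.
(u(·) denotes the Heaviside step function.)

F[g](ω) = \frac{9}{2 \left(i \omega + 9\right)^{3}}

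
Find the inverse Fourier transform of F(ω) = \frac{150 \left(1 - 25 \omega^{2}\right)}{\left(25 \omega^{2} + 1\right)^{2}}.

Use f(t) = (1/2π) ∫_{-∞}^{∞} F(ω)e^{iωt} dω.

f(t) = 3 e^{- \frac{\left|{t}\right|}{5}} \left|{t}\right|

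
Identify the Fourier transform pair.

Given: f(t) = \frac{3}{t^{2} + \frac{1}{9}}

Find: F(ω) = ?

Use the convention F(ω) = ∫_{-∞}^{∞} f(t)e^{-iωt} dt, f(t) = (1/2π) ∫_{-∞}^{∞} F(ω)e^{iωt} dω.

F(ω) = 9 \pi e^{- \frac{\left|{\omega}\right|}{3}}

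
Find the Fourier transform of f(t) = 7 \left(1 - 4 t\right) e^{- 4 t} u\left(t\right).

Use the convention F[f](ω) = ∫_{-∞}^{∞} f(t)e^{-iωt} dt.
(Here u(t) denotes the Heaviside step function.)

F(ω) = \frac{7 i \omega}{- \omega^{2} + 8 i \omega + 16}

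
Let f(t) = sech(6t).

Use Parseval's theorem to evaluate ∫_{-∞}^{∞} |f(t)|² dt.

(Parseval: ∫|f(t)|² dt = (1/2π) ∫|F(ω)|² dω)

∫|f(t)|² dt = \frac{1}{3}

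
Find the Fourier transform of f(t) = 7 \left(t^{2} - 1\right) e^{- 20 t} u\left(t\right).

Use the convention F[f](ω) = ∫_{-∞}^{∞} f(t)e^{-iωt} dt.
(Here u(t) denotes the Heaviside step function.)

F(ω) = \frac{7 \left(2 i \omega - \left(i \omega + 20\right)^{3} + 40\right)}{\left(i \omega + 20\right)^{4}}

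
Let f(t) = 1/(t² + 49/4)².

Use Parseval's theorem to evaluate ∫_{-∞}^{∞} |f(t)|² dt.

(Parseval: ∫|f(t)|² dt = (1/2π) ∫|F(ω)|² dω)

∫|f(t)|² dt = \frac{40 \pi}{823543}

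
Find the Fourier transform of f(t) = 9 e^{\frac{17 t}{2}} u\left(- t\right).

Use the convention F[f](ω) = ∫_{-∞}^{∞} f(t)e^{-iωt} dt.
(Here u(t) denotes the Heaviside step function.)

F(ω) = - \frac{18}{2 i \omega - 17}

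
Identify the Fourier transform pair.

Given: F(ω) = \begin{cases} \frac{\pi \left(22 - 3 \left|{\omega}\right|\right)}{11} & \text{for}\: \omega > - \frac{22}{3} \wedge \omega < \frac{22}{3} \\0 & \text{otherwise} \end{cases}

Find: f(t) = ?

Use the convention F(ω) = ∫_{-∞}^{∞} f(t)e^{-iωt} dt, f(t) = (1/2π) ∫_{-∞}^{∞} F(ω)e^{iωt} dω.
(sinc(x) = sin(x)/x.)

f(t) = \frac{22 \operatorname{sinc}^{2}{\left(\frac{11 t}{3} \right)}}{3}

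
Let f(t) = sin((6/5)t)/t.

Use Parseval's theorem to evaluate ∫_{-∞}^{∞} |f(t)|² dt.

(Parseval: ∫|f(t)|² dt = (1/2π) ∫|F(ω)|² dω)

∫|f(t)|² dt = \frac{6 \pi}{5}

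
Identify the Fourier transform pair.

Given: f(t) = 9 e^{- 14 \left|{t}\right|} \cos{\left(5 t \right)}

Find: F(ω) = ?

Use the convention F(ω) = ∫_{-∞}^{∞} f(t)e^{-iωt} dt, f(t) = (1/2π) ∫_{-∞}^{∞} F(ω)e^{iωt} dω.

F(ω) = \frac{252 \left(\omega^{2} + 221\right)}{\omega^{4} + 342 \omega^{2} + 48841}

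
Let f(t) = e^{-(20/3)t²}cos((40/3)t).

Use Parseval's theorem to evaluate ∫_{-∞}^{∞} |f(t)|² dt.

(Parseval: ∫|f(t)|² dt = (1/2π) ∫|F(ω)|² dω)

∫|f(t)|² dt = \frac{\sqrt{30} \sqrt{\pi} \left(1 + e^{\frac{40}{3}}\right)}{40 e^{\frac{40}{3}}}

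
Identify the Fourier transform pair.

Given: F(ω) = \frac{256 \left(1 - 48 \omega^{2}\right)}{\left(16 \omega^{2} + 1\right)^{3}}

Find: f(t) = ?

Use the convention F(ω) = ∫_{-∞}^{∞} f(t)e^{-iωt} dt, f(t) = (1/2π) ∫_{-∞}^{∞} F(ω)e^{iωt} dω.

f(t) = t^{2} e^{- \frac{\left|{t}\right|}{4}}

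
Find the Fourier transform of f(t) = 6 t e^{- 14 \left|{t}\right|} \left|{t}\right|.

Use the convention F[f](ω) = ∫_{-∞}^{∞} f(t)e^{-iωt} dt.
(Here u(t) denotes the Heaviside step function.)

F(ω) = \frac{24 i \omega \left(\omega^{2} - 588\right)}{\left(\omega^{2} + 196\right)^{3}}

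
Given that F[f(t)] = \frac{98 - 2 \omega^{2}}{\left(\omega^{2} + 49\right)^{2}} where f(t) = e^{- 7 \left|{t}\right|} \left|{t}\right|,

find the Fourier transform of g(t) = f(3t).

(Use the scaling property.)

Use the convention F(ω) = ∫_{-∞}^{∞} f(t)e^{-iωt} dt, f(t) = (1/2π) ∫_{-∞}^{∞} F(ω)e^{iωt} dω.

F[g](ω) = \frac{6 \left(441 - \omega^{2}\right)}{\left(\omega^{2} + 441\right)^{2}}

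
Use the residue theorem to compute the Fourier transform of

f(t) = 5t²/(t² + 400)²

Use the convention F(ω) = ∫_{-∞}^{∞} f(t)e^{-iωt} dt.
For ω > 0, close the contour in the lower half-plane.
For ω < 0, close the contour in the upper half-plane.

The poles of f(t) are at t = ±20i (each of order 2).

Let g(z) = f(z)e^{-iωz}; for large |z| the factor e^{-iωz} decays in the lower half-plane when ω > 0 and in the upper half-plane when ω < 0.

Case ω > 0 (lower half-plane, clockwise contour ⇒ F(ω) = -2πi·ΣRes):
  Res_{z = - 20 i} g(z) = \frac{i \left(1 - 20 \omega\right) e^{- 20 \omega}}{16} (pole of order 2)
  F(ω) = -2πi·ΣRes = \frac{\pi \left(1 - 20 \omega\right) e^{- 20 \omega}}{8}

Case ω < 0 (upper half-plane, counterclockwise contour ⇒ F(ω) = +2πi·ΣRes):
  Res_{z = 20 i} g(z) = \frac{i \left(- 20 \omega - 1\right) e^{20 \omega}}{16} (pole of order 2)
  F(ω) = 2πi·ΣRes = \frac{\pi \left(20 \omega + 1\right) e^{20 \omega}}{8}

Both cases combine into a single formula in |ω|:

F(ω) = \frac{\pi \left(1 - 20 \left|{\omega}\right|\right) e^{- 20 \left|{\omega}\right|}}{8}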